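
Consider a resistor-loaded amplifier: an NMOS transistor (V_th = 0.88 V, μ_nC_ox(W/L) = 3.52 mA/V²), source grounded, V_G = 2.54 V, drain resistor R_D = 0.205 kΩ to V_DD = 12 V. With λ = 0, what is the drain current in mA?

I_D = 4.85 mA

V_GS = V_G = 2.54 V, so V_ov = 2.54 − 0.88 = 1.66 V.
Assume saturation: I_D = ½ k_n V_ov² = 0.5 × 3.52 × 1.66² = 4.85 mA, giving V_DS = V_DD − I_D R_D = 12 − 4.85 × 0.205 = 11 V.
V_DS = 11 V ≥ V_ov = 1.66 V, confirming saturation.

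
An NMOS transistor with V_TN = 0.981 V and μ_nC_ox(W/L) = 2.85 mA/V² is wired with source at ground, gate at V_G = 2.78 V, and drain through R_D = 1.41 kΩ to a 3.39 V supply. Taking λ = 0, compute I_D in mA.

I_D = 2.07 mA

V_GS = V_G = 2.78 V, so V_ov = 2.78 − 0.981 = 1.8 V.
Assume saturation: I_D = ½ k_n V_ov² = 0.5 × 2.85 × 1.8² = 4.61 mA, giving V_DS = V_DD − I_D R_D = 3.39 − 4.61 × 1.41 = -3.11 V.
But -3.11 V < V_ov = 1.8 V, so the device is actually in triode.
In triode I_D = k_n[V_ov V_DS − ½ V_DS²] and I_D = (V_DD − V_DS)/R_D. Equating: 2.01 V_DS² − 8.229 V_DS + 3.39 = 0, giving V_DS = 0.465 V (the root below V_ov).
I_D = (3.39 − 0.465) / 1.41 = 2.07 mA.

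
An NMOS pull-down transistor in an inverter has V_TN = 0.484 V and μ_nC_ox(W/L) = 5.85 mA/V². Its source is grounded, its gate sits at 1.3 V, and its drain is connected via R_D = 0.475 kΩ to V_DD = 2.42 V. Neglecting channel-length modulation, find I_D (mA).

I_D = 1.95 mA

V_GS = V_G = 1.3 V, so V_ov = 1.3 − 0.484 = 0.816 V.
Assume saturation: I_D = ½ k_n V_ov² = 0.5 × 5.85 × 0.816² = 1.95 mA, giving V_DS = V_DD − I_D R_D = 2.42 − 1.95 × 0.475 = 1.49 V.
V_DS = 1.49 V ≥ V_ov = 0.816 V, confirming saturation.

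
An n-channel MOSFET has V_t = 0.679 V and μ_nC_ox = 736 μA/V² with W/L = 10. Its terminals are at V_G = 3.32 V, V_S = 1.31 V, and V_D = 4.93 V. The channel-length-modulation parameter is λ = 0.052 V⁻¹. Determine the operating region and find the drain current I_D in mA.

Saturation; I_D = 7.75 mA

V_GS = V_G − V_S = 3.32 − 1.31 = 2.01 V; V_DS = V_D − V_S = 4.93 − 1.31 = 3.62 V.
k_n = μ_nC_ox · (W/L) = 7.36 mA/V².
V_ov = V_GS − V_t = 2.01 − 0.679 = 1.33 V.
Since V_DS = 3.62 V ≥ V_ov = 1.33 V, the device is in saturation.
I_D = ½ k_n V_ov² (1 + λ V_DS) = 0.5 × 7.36 × 1.33² × (1 + 0.052 × 3.62) = 7.75 mA.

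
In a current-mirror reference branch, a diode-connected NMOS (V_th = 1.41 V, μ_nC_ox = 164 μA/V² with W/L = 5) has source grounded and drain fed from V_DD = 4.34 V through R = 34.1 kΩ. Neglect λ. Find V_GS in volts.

V_GS = 1.83 V

With gate tied to drain, V_GS = V_DS ≥ V_GS − V_th, so the device is in saturation.
k_n = μ_nC_ox · (W/L) = 0.82 mA/V².
KCL at the drain: ½ k_n (V_GS − V_th)² = (V_DD − V_GS)/R.
Let x = V_GS − 1.41. Then 14 x² + x − 2.93 = 0, giving x = 0.423 V (positive root), so V_GS = 1.83 V.
I_D = (V_DD − V_GS)/R = (4.34 − 1.83) / 34.1 = 0.0735 mA.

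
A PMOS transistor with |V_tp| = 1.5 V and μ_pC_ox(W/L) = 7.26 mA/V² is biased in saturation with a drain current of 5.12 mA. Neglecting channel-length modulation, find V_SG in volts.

V_SG = 2.69 V

In saturation I_D = ½ k_p (V_SG − |V_tp|)², so V_SG − |V_tp| = √(2 I_D / k_p) = √(2 × 5.12 / 7.26) = 1.19 V.
V_SG = 1.5 + 1.19 = 2.69 V.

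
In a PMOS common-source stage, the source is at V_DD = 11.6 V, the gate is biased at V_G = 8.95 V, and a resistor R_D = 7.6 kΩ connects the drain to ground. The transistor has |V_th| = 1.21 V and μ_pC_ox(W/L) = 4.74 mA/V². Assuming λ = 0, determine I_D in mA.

V_SG = V_DD − V_G = 11.6 − 8.95 = 2.65 V, so V_ov = 2.65 − 1.21 = 1.44 V.
Assume saturation: I_D = ½ k_p V_ov² = 0.5 × 4.74 × 1.44² = 4.91 mA, giving V_SD = V_DD − I_D R_D = 11.6 − 4.91 × 7.6 = -25.7 V.
But -25.7 V < V_ov = 1.44 V, so the device is actually in triode.
In triode I_D = k_p[V_ov V_SD − ½ V_SD²] and I_D = (V_DD − V_SD)/R_D. Equating: 18 V_SD² − 52.87 V_SD + 11.6 = 0, giving V_SD = 0.239 V (the root below V_ov).
I_D = (11.6 − 0.239) / 7.6 = 1.49 mA.

I_D = 1.49 mA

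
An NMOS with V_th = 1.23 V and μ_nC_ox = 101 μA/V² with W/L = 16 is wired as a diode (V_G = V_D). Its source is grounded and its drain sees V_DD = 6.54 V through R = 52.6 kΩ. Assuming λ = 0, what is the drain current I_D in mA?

I_D = 0.0945 mA

With gate tied to drain, V_GS = V_DS ≥ V_GS − V_th, so the device is in saturation.
k_n = μ_nC_ox · (W/L) = 1.616 mA/V².
KCL at the drain: ½ k_n (V_GS − V_th)² = (V_DD − V_GS)/R.
Let x = V_GS − 1.23. Then 42.5 x² + x − 5.31 = 0, giving x = 0.342 V (positive root), so V_GS = 1.57 V.
I_D = (V_DD − V_GS)/R = (6.54 − 1.57) / 52.6 = 0.0945 mA.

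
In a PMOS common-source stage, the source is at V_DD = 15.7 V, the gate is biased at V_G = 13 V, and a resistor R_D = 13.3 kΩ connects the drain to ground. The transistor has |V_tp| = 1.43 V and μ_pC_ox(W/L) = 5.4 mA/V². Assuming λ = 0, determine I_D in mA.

I_D = 1.17 mA

V_SG = V_DD − V_G = 15.7 − 13 = 2.7 V, so V_ov = 2.7 − 1.43 = 1.27 V.
Assume saturation: I_D = ½ k_p V_ov² = 0.5 × 5.4 × 1.27² = 4.35 mA, giving V_SD = V_DD − I_D R_D = 15.7 − 4.35 × 13.3 = -42.2 V.
But -42.2 V < V_ov = 1.27 V, so the device is actually in triode.
In triode I_D = k_p[V_ov V_SD − ½ V_SD²] and I_D = (V_DD − V_SD)/R_D. Equating: 35.9 V_SD² − 92.21 V_SD + 15.7 = 0, giving V_SD = 0.183 V (the root below V_ov).
I_D = (15.7 − 0.183) / 13.3 = 1.17 mA.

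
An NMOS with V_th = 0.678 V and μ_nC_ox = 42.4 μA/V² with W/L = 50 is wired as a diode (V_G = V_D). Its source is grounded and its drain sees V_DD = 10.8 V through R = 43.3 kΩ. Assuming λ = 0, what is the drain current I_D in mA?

With gate tied to drain, V_GS = V_DS ≥ V_GS − V_th, so the device is in saturation.
k_n = μ_nC_ox · (W/L) = 2.12 mA/V².
KCL at the drain: ½ k_n (V_GS − V_th)² = (V_DD − V_GS)/R.
Let x = V_GS − 0.678. Then 45.9 x² + x − 10.12 = 0, giving x = 0.459 V (positive root), so V_GS = 1.14 V.
I_D = (V_DD − V_GS)/R = (10.8 − 1.14) / 43.3 = 0.223 mA.

I_D = 0.223 mA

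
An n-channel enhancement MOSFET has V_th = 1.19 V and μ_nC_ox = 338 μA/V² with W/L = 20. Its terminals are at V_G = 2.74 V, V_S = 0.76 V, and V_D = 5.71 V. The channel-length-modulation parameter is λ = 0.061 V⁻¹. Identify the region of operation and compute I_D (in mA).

V_GS = V_G − V_S = 2.74 − 0.76 = 1.98 V; V_DS = V_D − V_S = 5.71 − 0.76 = 4.95 V.
k_n = μ_nC_ox · (W/L) = 6.76 mA/V².
V_ov = V_GS − V_th = 1.98 − 1.19 = 0.79 V.
Since V_DS = 4.95 V ≥ V_ov = 0.79 V, the device is in saturation.
I_D = ½ k_n V_ov² (1 + λ V_DS) = 0.5 × 6.76 × 0.79² × (1 + 0.061 × 4.95) = 2.75 mA.

Saturation; I_D = 2.75 mA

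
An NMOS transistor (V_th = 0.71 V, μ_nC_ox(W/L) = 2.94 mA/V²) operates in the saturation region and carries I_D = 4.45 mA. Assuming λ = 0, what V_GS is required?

V_GS = 2.45 V

In saturation I_D = ½ k_n (V_GS − V_th)², so V_GS − V_th = √(2 I_D / k_n) = √(2 × 4.45 / 2.94) = 1.74 V.
V_GS = 0.71 + 1.74 = 2.45 V.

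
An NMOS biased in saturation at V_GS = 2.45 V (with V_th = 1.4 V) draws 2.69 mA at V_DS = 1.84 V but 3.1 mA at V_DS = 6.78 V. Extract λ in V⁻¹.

With V_GS fixed, I_D ∝ (1 + λ V_DS) in saturation, so I_D2/I_D1 = (1 + λ V_DS2)/(1 + λ V_DS1).
3.1/2.69 = 1.152 = (1 + 6.78 λ)/(1 + 1.84 λ).
Solving: λ (I_D1 V_DS2 − I_D2 V_DS1) = I_D2 − I_D1, so λ = (3.1 − 2.69) / (2.69 × 6.78 − 3.1 × 1.84) = 0.41 / 12.5 = 0.0327 V⁻¹.

λ = 0.0327 V⁻¹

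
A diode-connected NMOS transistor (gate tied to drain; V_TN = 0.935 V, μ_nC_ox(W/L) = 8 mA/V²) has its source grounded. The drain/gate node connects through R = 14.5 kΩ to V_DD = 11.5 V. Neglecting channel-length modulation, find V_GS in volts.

V_GS = 1.35 V

With gate tied to drain, V_GS = V_DS ≥ V_GS − V_TN, so the device is in saturation.
KCL at the drain: ½ k_n (V_GS − V_TN)² = (V_DD − V_GS)/R.
Let x = V_GS − 0.935. Then 58 x² + x − 10.56 = 0, giving x = 0.418 V (positive root), so V_GS = 1.35 V.
I_D = (V_DD − V_GS)/R = (11.5 − 1.35) / 14.5 = 0.7 mA.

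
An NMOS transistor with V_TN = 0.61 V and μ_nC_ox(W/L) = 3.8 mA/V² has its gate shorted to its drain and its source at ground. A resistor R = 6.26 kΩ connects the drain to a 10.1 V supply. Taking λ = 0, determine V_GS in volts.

V_GS = 1.46 V

With gate tied to drain, V_GS = V_DS ≥ V_GS − V_TN, so the device is in saturation.
KCL at the drain: ½ k_n (V_GS − V_TN)² = (V_DD − V_GS)/R.
Let x = V_GS − 0.61. Then 11.9 x² + x − 9.49 = 0, giving x = 0.852 V (positive root), so V_GS = 1.46 V.
I_D = (V_DD − V_GS)/R = (10.1 − 1.46) / 6.26 = 1.38 mA.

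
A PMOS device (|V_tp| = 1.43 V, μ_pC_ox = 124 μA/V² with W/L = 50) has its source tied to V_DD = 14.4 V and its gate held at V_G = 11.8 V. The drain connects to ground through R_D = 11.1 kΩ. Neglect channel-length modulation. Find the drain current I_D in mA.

I_D = 1.28 mA

V_SG = V_DD − V_G = 14.4 − 11.8 = 2.6 V, so V_ov = 2.6 − 1.43 = 1.17 V.
k_p = μ_pC_ox · (W/L) = 6.2 mA/V².
Assume saturation: I_D = ½ k_p V_ov² = 0.5 × 6.2 × 1.17² = 4.24 mA, giving V_SD = V_DD − I_D R_D = 14.4 − 4.24 × 11.1 = -32.7 V.
But -32.7 V < V_ov = 1.17 V, so the device is actually in triode.
In triode I_D = k_p[V_ov V_SD − ½ V_SD²] and I_D = (V_DD − V_SD)/R_D. Equating: 34.4 V_SD² − 81.52 V_SD + 14.4 = 0, giving V_SD = 0.192 V (the root below V_ov).
I_D = (14.4 − 0.192) / 11.1 = 1.28 mA.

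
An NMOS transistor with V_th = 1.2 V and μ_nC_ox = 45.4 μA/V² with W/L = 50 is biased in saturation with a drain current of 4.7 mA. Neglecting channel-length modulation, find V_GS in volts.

k_n = μ_nC_ox · (W/L) = 2.27 mA/V².
In saturation I_D = ½ k_n (V_GS − V_th)², so V_GS − V_th = √(2 I_D / k_n) = √(2 × 4.7 / 2.27) = 2.03 V.
V_GS = 1.2 + 2.03 = 3.23 V.

V_GS = 3.23 V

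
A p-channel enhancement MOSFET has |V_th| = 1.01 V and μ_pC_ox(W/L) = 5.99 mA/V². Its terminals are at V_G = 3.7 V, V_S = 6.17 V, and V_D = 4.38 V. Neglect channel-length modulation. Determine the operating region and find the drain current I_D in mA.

V_SG = V_S − V_G = 6.17 − 3.7 = 2.47 V; V_SD = V_S − V_D = 6.17 − 4.38 = 1.79 V.
V_ov = V_SG − |V_th| = 2.47 − 1.01 = 1.46 V.
Since V_SD = 1.79 V ≥ V_ov = 1.46 V, the device is in saturation.
I_D = ½ k_p V_ov² = 0.5 × 5.99 × 1.46² = 6.38 mA.

Saturation; I_D = 6.38 mA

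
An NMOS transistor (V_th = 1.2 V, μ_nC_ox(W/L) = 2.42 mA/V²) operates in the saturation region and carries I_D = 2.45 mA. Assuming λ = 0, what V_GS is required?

V_GS = 2.62 V

In saturation I_D = ½ k_n (V_GS − V_th)², so V_GS − V_th = √(2 I_D / k_n) = √(2 × 2.45 / 2.42) = 1.42 V.
V_GS = 1.2 + 1.42 = 2.62 V.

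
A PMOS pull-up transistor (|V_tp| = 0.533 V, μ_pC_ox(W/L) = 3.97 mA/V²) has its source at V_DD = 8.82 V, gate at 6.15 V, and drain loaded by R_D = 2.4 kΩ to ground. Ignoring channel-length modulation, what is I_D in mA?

V_SG = V_DD − V_G = 8.82 − 6.15 = 2.67 V, so V_ov = 2.67 − 0.533 = 2.14 V.
Assume saturation: I_D = ½ k_p V_ov² = 0.5 × 3.97 × 2.14² = 9.07 mA, giving V_SD = V_DD − I_D R_D = 8.82 − 9.07 × 2.4 = -12.9 V.
But -12.9 V < V_ov = 2.14 V, so the device is actually in triode.
In triode I_D = k_p[V_ov V_SD − ½ V_SD²] and I_D = (V_DD − V_SD)/R_D. Equating: 4.76 V_SD² − 21.36 V_SD + 8.82 = 0, giving V_SD = 0.46 V (the root below V_ov).
I_D = (8.82 − 0.46) / 2.4 = 3.48 mA.

I_D = 3.48 mA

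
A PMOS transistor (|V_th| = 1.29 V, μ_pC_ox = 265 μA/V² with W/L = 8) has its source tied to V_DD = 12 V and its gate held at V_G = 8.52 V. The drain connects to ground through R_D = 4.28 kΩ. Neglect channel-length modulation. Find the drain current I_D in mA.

V_SG = V_DD − V_G = 12 − 8.52 = 3.48 V, so V_ov = 3.48 − 1.29 = 2.19 V.
k_p = μ_pC_ox · (W/L) = 2.12 mA/V².
Assume saturation: I_D = ½ k_p V_ov² = 0.5 × 2.12 × 2.19² = 5.08 mA, giving V_SD = V_DD − I_D R_D = 12 − 5.08 × 4.28 = -9.76 V.
But -9.76 V < V_ov = 2.19 V, so the device is actually in triode.
In triode I_D = k_p[V_ov V_SD − ½ V_SD²] and I_D = (V_DD − V_SD)/R_D. Equating: 4.54 V_SD² − 20.87 V_SD + 12 = 0, giving V_SD = 0.674 V (the root below V_ov).
I_D = (12 − 0.674) / 4.28 = 2.65 mA.

I_D = 2.65 mA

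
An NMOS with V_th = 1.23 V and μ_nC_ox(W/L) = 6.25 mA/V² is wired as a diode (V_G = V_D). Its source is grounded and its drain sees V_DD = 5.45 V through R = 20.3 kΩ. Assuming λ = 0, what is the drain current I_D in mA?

I_D = 0.196 mA

With gate tied to drain, V_GS = V_DS ≥ V_GS − V_th, so the device is in saturation.
KCL at the drain: ½ k_n (V_GS − V_th)² = (V_DD − V_GS)/R.
Let x = V_GS − 1.23. Then 63.4 x² + x − 4.22 = 0, giving x = 0.25 V (positive root), so V_GS = 1.48 V.
I_D = (V_DD − V_GS)/R = (5.45 − 1.48) / 20.3 = 0.196 mA.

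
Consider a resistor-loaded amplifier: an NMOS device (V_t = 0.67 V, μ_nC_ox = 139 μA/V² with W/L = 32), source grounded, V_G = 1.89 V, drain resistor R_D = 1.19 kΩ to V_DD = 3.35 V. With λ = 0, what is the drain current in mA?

V_GS = V_G = 1.89 V, so V_ov = 1.89 − 0.67 = 1.22 V.
k_n = μ_nC_ox · (W/L) = 4.448 mA/V².
Assume saturation: I_D = ½ k_n V_ov² = 0.5 × 4.448 × 1.22² = 3.31 mA, giving V_DS = V_DD − I_D R_D = 3.35 − 3.31 × 1.19 = -0.589 V.
But -0.589 V < V_ov = 1.22 V, so the device is actually in triode.
In triode I_D = k_n[V_ov V_DS − ½ V_DS²] and I_D = (V_DD − V_DS)/R_D. Equating: 2.65 V_DS² − 7.458 V_DS + 3.35 = 0, giving V_DS = 0.561 V (the root below V_ov).
I_D = (3.35 − 0.561) / 1.19 = 2.34 mA.

I_D = 2.34 mA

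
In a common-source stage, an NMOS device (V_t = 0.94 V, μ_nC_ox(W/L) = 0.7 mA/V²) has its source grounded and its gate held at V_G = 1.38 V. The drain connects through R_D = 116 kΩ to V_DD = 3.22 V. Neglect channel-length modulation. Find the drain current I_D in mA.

V_GS = V_G = 1.38 V, so V_ov = 1.38 − 0.94 = 0.44 V.
Assume saturation: I_D = ½ k_n V_ov² = 0.5 × 0.7 × 0.44² = 0.0678 mA, giving V_DS = V_DD − I_D R_D = 3.22 − 0.0678 × 116 = -4.64 V.
But -4.64 V < V_ov = 0.44 V, so the device is actually in triode.
In triode I_D = k_n[V_ov V_DS − ½ V_DS²] and I_D = (V_DD − V_DS)/R_D. Equating: 40.6 V_DS² − 36.73 V_DS + 3.22 = 0, giving V_DS = 0.0984 V (the root below V_ov).
I_D = (3.22 − 0.0984) / 116 = 0.0269 mA.

I_D = 0.0269 mA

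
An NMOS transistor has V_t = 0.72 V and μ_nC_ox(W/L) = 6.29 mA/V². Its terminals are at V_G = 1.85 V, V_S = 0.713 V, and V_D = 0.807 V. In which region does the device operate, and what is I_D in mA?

Triode; I_D = 0.219 mA

V_GS = V_G − V_S = 1.85 − 0.713 = 1.14 V; V_DS = V_D − V_S = 0.807 − 0.713 = 0.094 V.
V_ov = V_GS − V_t = 1.14 − 0.72 = 0.417 V.
Since V_DS = 0.094 V < V_ov = 0.417 V, the device is in the triode region.
I_D = k_n [V_ov · V_DS − ½ V_DS²] = 6.29 × [0.417 × 0.094 − 0.5 × 0.094²] = 0.219 mA.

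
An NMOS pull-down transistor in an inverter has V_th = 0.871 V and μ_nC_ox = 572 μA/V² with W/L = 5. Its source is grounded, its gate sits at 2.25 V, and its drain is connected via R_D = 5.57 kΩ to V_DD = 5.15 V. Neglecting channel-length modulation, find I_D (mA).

I_D = 0.881 mA

V_GS = V_G = 2.25 V, so V_ov = 2.25 − 0.871 = 1.38 V.
k_n = μ_nC_ox · (W/L) = 2.86 mA/V².
Assume saturation: I_D = ½ k_n V_ov² = 0.5 × 2.86 × 1.38² = 2.72 mA, giving V_DS = V_DD − I_D R_D = 5.15 − 2.72 × 5.57 = -10 V.
But -10 V < V_ov = 1.38 V, so the device is actually in triode.
In triode I_D = k_n[V_ov V_DS − ½ V_DS²] and I_D = (V_DD − V_DS)/R_D. Equating: 7.97 V_DS² − 22.97 V_DS + 5.15 = 0, giving V_DS = 0.245 V (the root below V_ov).
I_D = (5.15 − 0.245) / 5.57 = 0.881 mA.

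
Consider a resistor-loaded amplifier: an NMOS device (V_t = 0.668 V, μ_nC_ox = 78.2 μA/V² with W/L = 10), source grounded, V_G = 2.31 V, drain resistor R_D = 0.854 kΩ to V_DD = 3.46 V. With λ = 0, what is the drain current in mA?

I_D = 1.05 mA

V_GS = V_G = 2.31 V, so V_ov = 2.31 − 0.668 = 1.64 V.
k_n = μ_nC_ox · (W/L) = 0.782 mA/V².
Assume saturation: I_D = ½ k_n V_ov² = 0.5 × 0.782 × 1.64² = 1.05 mA, giving V_DS = V_DD − I_D R_D = 3.46 − 1.05 × 0.854 = 2.56 V.
V_DS = 2.56 V ≥ V_ov = 1.64 V, confirming saturation.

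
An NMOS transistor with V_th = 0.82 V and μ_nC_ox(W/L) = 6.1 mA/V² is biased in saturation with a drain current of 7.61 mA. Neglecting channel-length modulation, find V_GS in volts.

In saturation I_D = ½ k_n (V_GS − V_th)², so V_GS − V_th = √(2 I_D / k_n) = √(2 × 7.61 / 6.1) = 1.58 V.
V_GS = 0.82 + 1.58 = 2.4 V.

V_GS = 2.40 V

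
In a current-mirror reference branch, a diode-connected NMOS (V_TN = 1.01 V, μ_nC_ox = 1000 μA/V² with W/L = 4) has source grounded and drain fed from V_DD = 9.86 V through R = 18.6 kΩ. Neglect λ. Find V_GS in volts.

V_GS = 1.48 V

With gate tied to drain, V_GS = V_DS ≥ V_GS − V_TN, so the device is in saturation.
k_n = μ_nC_ox · (W/L) = 4 mA/V².
KCL at the drain: ½ k_n (V_GS − V_TN)² = (V_DD − V_GS)/R.
Let x = V_GS − 1.01. Then 37.2 x² + x − 8.85 = 0, giving x = 0.474 V (positive root), so V_GS = 1.48 V.
I_D = (V_DD − V_GS)/R = (9.86 − 1.48) / 18.6 = 0.45 mA.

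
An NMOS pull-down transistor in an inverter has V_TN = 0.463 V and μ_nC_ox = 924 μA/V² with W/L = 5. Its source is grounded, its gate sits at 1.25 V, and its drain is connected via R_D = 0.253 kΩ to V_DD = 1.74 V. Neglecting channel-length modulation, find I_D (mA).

V_GS = V_G = 1.25 V, so V_ov = 1.25 − 0.463 = 0.787 V.
k_n = μ_nC_ox · (W/L) = 4.62 mA/V².
Assume saturation: I_D = ½ k_n V_ov² = 0.5 × 4.62 × 0.787² = 1.43 mA, giving V_DS = V_DD − I_D R_D = 1.74 − 1.43 × 0.253 = 1.38 V.
V_DS = 1.38 V ≥ V_ov = 0.787 V, confirming saturation.

I_D = 1.43 mA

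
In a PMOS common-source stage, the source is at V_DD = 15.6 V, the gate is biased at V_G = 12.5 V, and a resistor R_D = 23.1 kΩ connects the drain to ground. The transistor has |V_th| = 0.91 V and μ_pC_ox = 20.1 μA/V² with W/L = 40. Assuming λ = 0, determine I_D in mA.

V_SG = V_DD − V_G = 15.6 − 12.5 = 3.1 V, so V_ov = 3.1 − 0.91 = 2.19 V.
k_p = μ_pC_ox · (W/L) = 0.804 mA/V².
Assume saturation: I_D = ½ k_p V_ov² = 0.5 × 0.804 × 2.19² = 1.93 mA, giving V_SD = V_DD − I_D R_D = 15.6 − 1.93 × 23.1 = -28.9 V.
But -28.9 V < V_ov = 2.19 V, so the device is actually in triode.
In triode I_D = k_p[V_ov V_SD − ½ V_SD²] and I_D = (V_DD − V_SD)/R_D. Equating: 9.29 V_SD² − 41.67 V_SD + 15.6 = 0, giving V_SD = 0.412 V (the root below V_ov).
I_D = (15.6 − 0.412) / 23.1 = 0.657 mA.

I_D = 0.657 mA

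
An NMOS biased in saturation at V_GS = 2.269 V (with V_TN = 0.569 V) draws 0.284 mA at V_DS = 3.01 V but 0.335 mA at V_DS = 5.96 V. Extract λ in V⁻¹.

λ = 0.0745 V⁻¹

With V_GS fixed, I_D ∝ (1 + λ V_DS) in saturation, so I_D2/I_D1 = (1 + λ V_DS2)/(1 + λ V_DS1).
0.335/0.284 = 1.18 = (1 + 5.96 λ)/(1 + 3.01 λ).
Solving: λ (I_D1 V_DS2 − I_D2 V_DS1) = I_D2 − I_D1, so λ = (0.335 − 0.284) / (0.284 × 5.96 − 0.335 × 3.01) = 0.051 / 0.684 = 0.0745 V⁻¹.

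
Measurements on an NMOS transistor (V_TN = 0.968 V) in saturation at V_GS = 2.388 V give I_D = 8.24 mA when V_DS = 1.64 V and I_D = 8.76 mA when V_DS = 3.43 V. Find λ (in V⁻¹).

With V_GS fixed, I_D ∝ (1 + λ V_DS) in saturation, so I_D2/I_D1 = (1 + λ V_DS2)/(1 + λ V_DS1).
8.76/8.24 = 1.063 = (1 + 3.43 λ)/(1 + 1.64 λ).
Solving: λ (I_D1 V_DS2 − I_D2 V_DS1) = I_D2 − I_D1, so λ = (8.76 − 8.24) / (8.24 × 3.43 − 8.76 × 1.64) = 0.52 / 13.9 = 0.0374 V⁻¹.

λ = 0.0374 V⁻¹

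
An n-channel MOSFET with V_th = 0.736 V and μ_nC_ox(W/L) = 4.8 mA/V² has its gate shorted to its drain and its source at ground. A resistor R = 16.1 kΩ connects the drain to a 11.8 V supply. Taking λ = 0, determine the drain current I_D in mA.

With gate tied to drain, V_GS = V_DS ≥ V_GS − V_th, so the device is in saturation.
KCL at the drain: ½ k_n (V_GS − V_th)² = (V_DD − V_GS)/R.
Let x = V_GS − 0.736. Then 38.6 x² + x − 11.06 = 0, giving x = 0.522 V (positive root), so V_GS = 1.26 V.
I_D = (V_DD − V_GS)/R = (11.8 − 1.26) / 16.1 = 0.655 mA.

I_D = 0.655 mA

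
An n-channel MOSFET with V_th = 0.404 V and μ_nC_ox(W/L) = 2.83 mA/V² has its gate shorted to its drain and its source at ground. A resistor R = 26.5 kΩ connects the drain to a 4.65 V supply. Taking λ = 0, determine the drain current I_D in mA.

I_D = 0.148 mA

With gate tied to drain, V_GS = V_DS ≥ V_GS − V_th, so the device is in saturation.
KCL at the drain: ½ k_n (V_GS − V_th)² = (V_DD − V_GS)/R.
Let x = V_GS − 0.404. Then 37.5 x² + x − 4.246 = 0, giving x = 0.323 V (positive root), so V_GS = 0.727 V.
I_D = (V_DD − V_GS)/R = (4.65 − 0.727) / 26.5 = 0.148 mA.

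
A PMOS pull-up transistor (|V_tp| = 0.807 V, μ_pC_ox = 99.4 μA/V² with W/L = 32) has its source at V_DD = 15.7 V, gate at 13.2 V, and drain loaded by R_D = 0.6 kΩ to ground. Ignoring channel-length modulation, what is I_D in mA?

I_D = 4.56 mA

V_SG = V_DD − V_G = 15.7 − 13.2 = 2.5 V, so V_ov = 2.5 − 0.807 = 1.69 V.
k_p = μ_pC_ox · (W/L) = 3.181 mA/V².
Assume saturation: I_D = ½ k_p V_ov² = 0.5 × 3.181 × 1.69² = 4.56 mA, giving V_SD = V_DD − I_D R_D = 15.7 − 4.56 × 0.6 = 13 V.
V_SD = 13 V ≥ V_ov = 1.69 V, confirming saturation.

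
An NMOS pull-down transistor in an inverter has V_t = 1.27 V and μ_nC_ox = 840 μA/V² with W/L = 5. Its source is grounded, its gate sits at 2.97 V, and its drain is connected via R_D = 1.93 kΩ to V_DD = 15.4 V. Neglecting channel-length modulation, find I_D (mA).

V_GS = V_G = 2.97 V, so V_ov = 2.97 − 1.27 = 1.7 V.
k_n = μ_nC_ox · (W/L) = 4.2 mA/V².
Assume saturation: I_D = ½ k_n V_ov² = 0.5 × 4.2 × 1.7² = 6.07 mA, giving V_DS = V_DD − I_D R_D = 15.4 − 6.07 × 1.93 = 3.69 V.
V_DS = 3.69 V ≥ V_ov = 1.7 V, confirming saturation.

I_D = 6.07 mA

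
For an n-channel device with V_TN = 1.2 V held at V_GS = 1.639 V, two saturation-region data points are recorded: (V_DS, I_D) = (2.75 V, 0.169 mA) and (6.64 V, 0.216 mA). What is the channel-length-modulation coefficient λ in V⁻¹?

λ = 0.0890 V⁻¹

With V_GS fixed, I_D ∝ (1 + λ V_DS) in saturation, so I_D2/I_D1 = (1 + λ V_DS2)/(1 + λ V_DS1).
0.216/0.169 = 1.278 = (1 + 6.64 λ)/(1 + 2.75 λ).
Solving: λ (I_D1 V_DS2 − I_D2 V_DS1) = I_D2 − I_D1, so λ = (0.216 − 0.169) / (0.169 × 6.64 − 0.216 × 2.75) = 0.047 / 0.528 = 0.089 V⁻¹.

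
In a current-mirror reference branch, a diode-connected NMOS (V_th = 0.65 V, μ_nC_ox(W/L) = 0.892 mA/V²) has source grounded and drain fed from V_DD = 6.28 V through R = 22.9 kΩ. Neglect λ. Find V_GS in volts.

V_GS = 1.35 V

With gate tied to drain, V_GS = V_DS ≥ V_GS − V_th, so the device is in saturation.
KCL at the drain: ½ k_n (V_GS − V_th)² = (V_DD − V_GS)/R.
Let x = V_GS − 0.65. Then 10.2 x² + x − 5.63 = 0, giving x = 0.695 V (positive root), so V_GS = 1.35 V.
I_D = (V_DD − V_GS)/R = (6.28 − 1.35) / 22.9 = 0.215 mA.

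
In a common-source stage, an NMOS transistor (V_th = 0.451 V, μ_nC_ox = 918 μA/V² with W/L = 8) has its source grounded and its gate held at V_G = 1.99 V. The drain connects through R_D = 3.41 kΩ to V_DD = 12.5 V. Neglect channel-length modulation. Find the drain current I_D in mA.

V_GS = V_G = 1.99 V, so V_ov = 1.99 − 0.451 = 1.54 V.
k_n = μ_nC_ox · (W/L) = 7.344 mA/V².
Assume saturation: I_D = ½ k_n V_ov² = 0.5 × 7.344 × 1.54² = 8.7 mA, giving V_DS = V_DD − I_D R_D = 12.5 − 8.7 × 3.41 = -17.2 V.
But -17.2 V < V_ov = 1.54 V, so the device is actually in triode.
In triode I_D = k_n[V_ov V_DS − ½ V_DS²] and I_D = (V_DD − V_DS)/R_D. Equating: 12.5 V_DS² − 39.54 V_DS + 12.5 = 0, giving V_DS = 0.356 V (the root below V_ov).
I_D = (12.5 − 0.356) / 3.41 = 3.56 mA.

I_D = 3.56 mA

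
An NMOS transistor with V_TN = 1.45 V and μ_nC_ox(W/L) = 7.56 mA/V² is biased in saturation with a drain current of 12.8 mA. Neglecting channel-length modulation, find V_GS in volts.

V_GS = 3.29 V

In saturation I_D = ½ k_n (V_GS − V_TN)², so V_GS − V_TN = √(2 I_D / k_n) = √(2 × 12.8 / 7.56) = 1.84 V.
V_GS = 1.45 + 1.84 = 3.29 V.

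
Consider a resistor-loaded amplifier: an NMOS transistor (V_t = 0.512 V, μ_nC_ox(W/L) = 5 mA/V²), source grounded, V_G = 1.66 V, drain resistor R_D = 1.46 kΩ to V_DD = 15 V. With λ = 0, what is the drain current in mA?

I_D = 3.29 mA

V_GS = V_G = 1.66 V, so V_ov = 1.66 − 0.512 = 1.15 V.
Assume saturation: I_D = ½ k_n V_ov² = 0.5 × 5 × 1.15² = 3.29 mA, giving V_DS = V_DD − I_D R_D = 15 − 3.29 × 1.46 = 10.2 V.
V_DS = 10.2 V ≥ V_ov = 1.15 V, confirming saturation.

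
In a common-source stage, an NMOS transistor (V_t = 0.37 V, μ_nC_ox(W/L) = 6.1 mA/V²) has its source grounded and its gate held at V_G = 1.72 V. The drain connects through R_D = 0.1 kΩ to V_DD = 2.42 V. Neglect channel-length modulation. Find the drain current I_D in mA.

I_D = 5.56 mA

V_GS = V_G = 1.72 V, so V_ov = 1.72 − 0.37 = 1.35 V.
Assume saturation: I_D = ½ k_n V_ov² = 0.5 × 6.1 × 1.35² = 5.56 mA, giving V_DS = V_DD − I_D R_D = 2.42 − 5.56 × 0.1 = 1.86 V.
V_DS = 1.86 V ≥ V_ov = 1.35 V, confirming saturation.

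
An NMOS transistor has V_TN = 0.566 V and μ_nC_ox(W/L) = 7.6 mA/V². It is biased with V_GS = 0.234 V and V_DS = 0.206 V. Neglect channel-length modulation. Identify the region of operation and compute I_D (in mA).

V_GS = 0.234 V < V_TN = 0.566 V, so the transistor is in cutoff.

Cutoff; I_D = 0 mA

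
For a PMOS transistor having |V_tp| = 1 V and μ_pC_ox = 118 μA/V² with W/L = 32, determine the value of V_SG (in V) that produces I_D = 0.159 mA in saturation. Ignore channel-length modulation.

V_SG = 1.29 V

k_p = μ_pC_ox · (W/L) = 3.776 mA/V².
In saturation I_D = ½ k_p (V_SG − |V_tp|)², so V_SG − |V_tp| = √(2 I_D / k_p) = √(2 × 0.159 / 3.776) = 0.29 V.
V_SG = 1 + 0.29 = 1.29 V.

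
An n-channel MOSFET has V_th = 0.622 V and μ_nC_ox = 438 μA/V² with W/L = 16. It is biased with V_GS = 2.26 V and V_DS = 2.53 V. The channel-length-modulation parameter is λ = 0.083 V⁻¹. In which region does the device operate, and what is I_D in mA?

k_n = μ_nC_ox · (W/L) = 7.008 mA/V².
V_ov = V_GS − V_th = 2.26 − 0.622 = 1.64 V.
Since V_DS = 2.53 V ≥ V_ov = 1.64 V, the device is in saturation.
I_D = ½ k_n V_ov² (1 + λ V_DS) = 0.5 × 7.008 × 1.64² × (1 + 0.083 × 2.53) = 11.4 mA.

Saturation; I_D = 11.4 mA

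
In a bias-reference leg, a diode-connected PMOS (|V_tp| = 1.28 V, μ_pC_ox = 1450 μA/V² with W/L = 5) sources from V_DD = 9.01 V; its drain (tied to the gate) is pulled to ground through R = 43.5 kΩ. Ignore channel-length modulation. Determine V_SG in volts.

V_SG = 1.50 V

With gate tied to drain, V_SG = V_SD ≥ V_SG − |V_tp|, so the device is in saturation.
k_p = μ_pC_ox · (W/L) = 7.25 mA/V².
KCL at the drain: ½ k_p (V_SG − |V_tp|)² = (V_DD − V_SG)/R.
Let x = V_SG − 1.28. Then 158 x² + x − 7.73 = 0, giving x = 0.218 V (positive root), so V_SG = 1.5 V.
I_D = (V_DD − V_SG)/R = (9.01 − 1.5) / 43.5 = 0.173 mA.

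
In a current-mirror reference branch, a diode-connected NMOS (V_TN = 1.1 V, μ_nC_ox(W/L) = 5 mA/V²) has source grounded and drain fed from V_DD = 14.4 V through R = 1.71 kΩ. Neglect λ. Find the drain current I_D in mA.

With gate tied to drain, V_GS = V_DS ≥ V_GS − V_TN, so the device is in saturation.
KCL at the drain: ½ k_n (V_GS − V_TN)² = (V_DD − V_GS)/R.
Let x = V_GS − 1.1. Then 4.28 x² + x − 13.3 = 0, giving x = 1.65 V (positive root), so V_GS = 2.75 V.
I_D = (V_DD − V_GS)/R = (14.4 − 2.75) / 1.71 = 6.81 mA.

I_D = 6.81 mA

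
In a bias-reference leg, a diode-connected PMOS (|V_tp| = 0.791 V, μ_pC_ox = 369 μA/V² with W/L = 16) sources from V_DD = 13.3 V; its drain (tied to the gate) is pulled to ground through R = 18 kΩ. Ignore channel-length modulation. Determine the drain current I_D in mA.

With gate tied to drain, V_SG = V_SD ≥ V_SG − |V_tp|, so the device is in saturation.
k_p = μ_pC_ox · (W/L) = 5.904 mA/V².
KCL at the drain: ½ k_p (V_SG − |V_tp|)² = (V_DD − V_SG)/R.
Let x = V_SG − 0.791. Then 53.1 x² + x − 12.51 = 0, giving x = 0.476 V (positive root), so V_SG = 1.27 V.
I_D = (V_DD − V_SG)/R = (13.3 − 1.27) / 18 = 0.669 mA.

I_D = 0.669 mA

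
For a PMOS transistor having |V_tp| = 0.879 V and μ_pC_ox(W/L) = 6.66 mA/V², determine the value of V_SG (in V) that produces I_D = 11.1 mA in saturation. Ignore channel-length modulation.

V_SG = 2.70 V

In saturation I_D = ½ k_p (V_SG − |V_tp|)², so V_SG − |V_tp| = √(2 I_D / k_p) = √(2 × 11.1 / 6.66) = 1.83 V.
V_SG = 0.879 + 1.83 = 2.7 V.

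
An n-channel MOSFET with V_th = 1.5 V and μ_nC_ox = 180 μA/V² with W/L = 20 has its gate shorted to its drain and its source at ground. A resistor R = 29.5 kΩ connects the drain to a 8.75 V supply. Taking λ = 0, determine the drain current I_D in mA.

I_D = 0.234 mA

With gate tied to drain, V_GS = V_DS ≥ V_GS − V_th, so the device is in saturation.
k_n = μ_nC_ox · (W/L) = 3.6 mA/V².
KCL at the drain: ½ k_n (V_GS − V_th)² = (V_DD − V_GS)/R.
Let x = V_GS − 1.5. Then 53.1 x² + x − 7.25 = 0, giving x = 0.36 V (positive root), so V_GS = 1.86 V.
I_D = (V_DD − V_GS)/R = (8.75 − 1.86) / 29.5 = 0.234 mA.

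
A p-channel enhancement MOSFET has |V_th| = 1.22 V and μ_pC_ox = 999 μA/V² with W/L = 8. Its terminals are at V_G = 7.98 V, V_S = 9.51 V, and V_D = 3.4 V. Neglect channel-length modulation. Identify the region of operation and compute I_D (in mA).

V_SG = V_S − V_G = 9.51 − 7.98 = 1.53 V; V_SD = V_S − V_D = 9.51 − 3.4 = 6.11 V.
k_p = μ_pC_ox · (W/L) = 7.992 mA/V².
V_ov = V_SG − |V_th| = 1.53 − 1.22 = 0.31 V.
Since V_SD = 6.11 V ≥ V_ov = 0.31 V, the device is in saturation.
I_D = ½ k_p V_ov² = 0.5 × 7.992 × 0.31² = 0.384 mA.

Saturation; I_D = 0.384 mA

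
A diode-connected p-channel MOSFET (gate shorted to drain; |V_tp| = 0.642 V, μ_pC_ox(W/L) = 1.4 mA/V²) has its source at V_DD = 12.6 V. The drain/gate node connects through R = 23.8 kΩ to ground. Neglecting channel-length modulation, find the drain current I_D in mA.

I_D = 0.468 mA

With gate tied to drain, V_SG = V_SD ≥ V_SG − |V_tp|, so the device is in saturation.
KCL at the drain: ½ k_p (V_SG − |V_tp|)² = (V_DD − V_SG)/R.
Let x = V_SG − 0.642. Then 16.7 x² + x − 11.96 = 0, giving x = 0.818 V (positive root), so V_SG = 1.46 V.
I_D = (V_DD − V_SG)/R = (12.6 − 1.46) / 23.8 = 0.468 mA.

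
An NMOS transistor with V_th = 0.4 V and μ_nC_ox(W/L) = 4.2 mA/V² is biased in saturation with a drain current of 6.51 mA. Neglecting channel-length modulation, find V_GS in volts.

In saturation I_D = ½ k_n (V_GS − V_th)², so V_GS − V_th = √(2 I_D / k_n) = √(2 × 6.51 / 4.2) = 1.76 V.
V_GS = 0.4 + 1.76 = 2.16 V.

V_GS = 2.16 V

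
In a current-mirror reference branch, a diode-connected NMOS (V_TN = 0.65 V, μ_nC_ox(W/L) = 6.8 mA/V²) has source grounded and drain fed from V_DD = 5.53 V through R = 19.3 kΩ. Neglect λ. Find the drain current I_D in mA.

I_D = 0.239 mA

With gate tied to drain, V_GS = V_DS ≥ V_GS − V_TN, so the device is in saturation.
KCL at the drain: ½ k_n (V_GS − V_TN)² = (V_DD − V_GS)/R.
Let x = V_GS − 0.65. Then 65.6 x² + x − 4.88 = 0, giving x = 0.265 V (positive root), so V_GS = 0.915 V.
I_D = (V_DD − V_GS)/R = (5.53 − 0.915) / 19.3 = 0.239 mA.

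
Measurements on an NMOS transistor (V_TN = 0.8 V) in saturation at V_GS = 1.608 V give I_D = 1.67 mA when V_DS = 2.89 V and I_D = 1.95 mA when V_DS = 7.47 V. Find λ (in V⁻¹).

λ = 0.0409 V⁻¹

With V_GS fixed, I_D ∝ (1 + λ V_DS) in saturation, so I_D2/I_D1 = (1 + λ V_DS2)/(1 + λ V_DS1).
1.95/1.67 = 1.168 = (1 + 7.47 λ)/(1 + 2.89 λ).
Solving: λ (I_D1 V_DS2 − I_D2 V_DS1) = I_D2 − I_D1, so λ = (1.95 − 1.67) / (1.67 × 7.47 − 1.95 × 2.89) = 0.28 / 6.84 = 0.0409 V⁻¹.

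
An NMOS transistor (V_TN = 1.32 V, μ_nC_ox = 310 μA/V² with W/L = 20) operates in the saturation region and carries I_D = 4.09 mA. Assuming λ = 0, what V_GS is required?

V_GS = 2.47 V

k_n = μ_nC_ox · (W/L) = 6.2 mA/V².
In saturation I_D = ½ k_n (V_GS − V_TN)², so V_GS − V_TN = √(2 I_D / k_n) = √(2 × 4.09 / 6.2) = 1.15 V.
V_GS = 1.32 + 1.15 = 2.47 V.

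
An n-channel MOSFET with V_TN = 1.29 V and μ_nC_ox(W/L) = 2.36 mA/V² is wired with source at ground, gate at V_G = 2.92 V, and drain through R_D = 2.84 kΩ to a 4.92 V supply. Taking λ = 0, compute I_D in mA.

I_D = 1.56 mA

V_GS = V_G = 2.92 V, so V_ov = 2.92 − 1.29 = 1.63 V.
Assume saturation: I_D = ½ k_n V_ov² = 0.5 × 2.36 × 1.63² = 3.14 mA, giving V_DS = V_DD − I_D R_D = 4.92 − 3.14 × 2.84 = -3.98 V.
But -3.98 V < V_ov = 1.63 V, so the device is actually in triode.
In triode I_D = k_n[V_ov V_DS − ½ V_DS²] and I_D = (V_DD − V_DS)/R_D. Equating: 3.35 V_DS² − 11.92 V_DS + 4.92 = 0, giving V_DS = 0.476 V (the root below V_ov).
I_D = (4.92 − 0.476) / 2.84 = 1.56 mA.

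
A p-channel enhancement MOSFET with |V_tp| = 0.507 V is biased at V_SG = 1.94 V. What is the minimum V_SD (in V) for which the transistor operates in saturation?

The boundary between triode and saturation is V_SD = V_SG − |V_tp| = V_ov.
V_ov = 1.94 − 0.507 = 1.43 V.

V_SD,sat = 1.43 V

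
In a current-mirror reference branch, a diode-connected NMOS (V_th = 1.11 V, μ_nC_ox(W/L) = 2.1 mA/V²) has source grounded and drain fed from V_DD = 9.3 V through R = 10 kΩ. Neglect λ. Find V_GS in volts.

V_GS = 1.95 V

With gate tied to drain, V_GS = V_DS ≥ V_GS − V_th, so the device is in saturation.
KCL at the drain: ½ k_n (V_GS − V_th)² = (V_DD − V_GS)/R.
Let x = V_GS − 1.11. Then 10.5 x² + x − 8.19 = 0, giving x = 0.837 V (positive root), so V_GS = 1.95 V.
I_D = (V_DD − V_GS)/R = (9.3 − 1.95) / 10 = 0.735 mA.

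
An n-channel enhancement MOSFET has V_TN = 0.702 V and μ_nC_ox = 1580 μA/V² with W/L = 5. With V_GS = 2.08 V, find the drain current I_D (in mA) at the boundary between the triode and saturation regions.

At the boundary V_DS = V_ov = V_GS − V_TN = 2.08 − 0.702 = 1.38 V.
k_n = μ_nC_ox · (W/L) = 7.9 mA/V².
I_D = ½ k_n V_ov² = 0.5 × 7.9 × 1.38² = 7.5 mA.

I_D = 7.50 mA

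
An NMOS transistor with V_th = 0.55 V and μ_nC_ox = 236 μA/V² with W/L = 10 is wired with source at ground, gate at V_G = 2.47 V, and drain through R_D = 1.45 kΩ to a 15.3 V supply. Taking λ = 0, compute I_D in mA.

I_D = 4.35 mA

V_GS = V_G = 2.47 V, so V_ov = 2.47 − 0.55 = 1.92 V.
k_n = μ_nC_ox · (W/L) = 2.36 mA/V².
Assume saturation: I_D = ½ k_n V_ov² = 0.5 × 2.36 × 1.92² = 4.35 mA, giving V_DS = V_DD − I_D R_D = 15.3 − 4.35 × 1.45 = 8.99 V.
V_DS = 8.99 V ≥ V_ov = 1.92 V, confirming saturation.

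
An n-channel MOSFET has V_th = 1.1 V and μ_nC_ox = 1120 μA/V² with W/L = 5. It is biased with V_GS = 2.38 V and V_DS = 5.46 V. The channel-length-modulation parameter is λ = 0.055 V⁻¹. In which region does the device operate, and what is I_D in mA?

Saturation; I_D = 5.97 mA

k_n = μ_nC_ox · (W/L) = 5.6 mA/V².
V_ov = V_GS − V_th = 2.38 − 1.1 = 1.28 V.
Since V_DS = 5.46 V ≥ V_ov = 1.28 V, the device is in saturation.
I_D = ½ k_n V_ov² (1 + λ V_DS) = 0.5 × 5.6 × 1.28² × (1 + 0.055 × 5.46) = 5.97 mA.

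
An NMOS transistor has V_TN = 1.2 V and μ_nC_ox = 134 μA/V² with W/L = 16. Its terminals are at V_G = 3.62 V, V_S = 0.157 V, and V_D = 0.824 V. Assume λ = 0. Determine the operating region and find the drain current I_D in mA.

V_GS = V_G − V_S = 3.62 − 0.157 = 3.46 V; V_DS = V_D − V_S = 0.824 − 0.157 = 0.667 V.
k_n = μ_nC_ox · (W/L) = 2.144 mA/V².
V_ov = V_GS − V_TN = 3.46 − 1.2 = 2.26 V.
Since V_DS = 0.667 V < V_ov = 2.26 V, the device is in the triode region.
I_D = k_n [V_ov · V_DS − ½ V_DS²] = 2.144 × [2.26 × 0.667 − 0.5 × 0.667²] = 2.76 mA.

Triode; I_D = 2.76 mA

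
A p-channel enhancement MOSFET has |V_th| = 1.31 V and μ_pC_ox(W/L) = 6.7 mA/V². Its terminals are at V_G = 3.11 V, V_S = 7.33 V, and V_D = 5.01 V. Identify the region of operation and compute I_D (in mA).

Triode; I_D = 27.2 mA

V_SG = V_S − V_G = 7.33 − 3.11 = 4.22 V; V_SD = V_S − V_D = 7.33 − 5.01 = 2.32 V.
V_ov = V_SG − |V_th| = 4.22 − 1.31 = 2.91 V.
Since V_SD = 2.32 V < V_ov = 2.91 V, the device is in the triode region.
I_D = k_p [V_ov · V_SD − ½ V_SD²] = 6.7 × [2.91 × 2.32 − 0.5 × 2.32²] = 27.2 mA.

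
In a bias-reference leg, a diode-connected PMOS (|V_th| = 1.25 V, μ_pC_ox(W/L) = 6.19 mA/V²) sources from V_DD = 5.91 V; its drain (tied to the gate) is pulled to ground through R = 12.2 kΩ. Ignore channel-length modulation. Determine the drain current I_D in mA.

I_D = 0.354 mA

With gate tied to drain, V_SG = V_SD ≥ V_SG − |V_th|, so the device is in saturation.
KCL at the drain: ½ k_p (V_SG − |V_th|)² = (V_DD − V_SG)/R.
Let x = V_SG − 1.25. Then 37.8 x² + x − 4.66 = 0, giving x = 0.338 V (positive root), so V_SG = 1.59 V.
I_D = (V_DD − V_SG)/R = (5.91 − 1.59) / 12.2 = 0.354 mA.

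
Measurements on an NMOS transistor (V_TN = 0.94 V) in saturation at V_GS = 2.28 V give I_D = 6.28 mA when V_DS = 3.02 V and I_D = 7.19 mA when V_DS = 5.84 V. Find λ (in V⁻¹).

λ = 0.0608 V⁻¹

With V_GS fixed, I_D ∝ (1 + λ V_DS) in saturation, so I_D2/I_D1 = (1 + λ V_DS2)/(1 + λ V_DS1).
7.19/6.28 = 1.145 = (1 + 5.84 λ)/(1 + 3.02 λ).
Solving: λ (I_D1 V_DS2 − I_D2 V_DS1) = I_D2 − I_D1, so λ = (7.19 − 6.28) / (6.28 × 5.84 − 7.19 × 3.02) = 0.91 / 15 = 0.0608 V⁻¹.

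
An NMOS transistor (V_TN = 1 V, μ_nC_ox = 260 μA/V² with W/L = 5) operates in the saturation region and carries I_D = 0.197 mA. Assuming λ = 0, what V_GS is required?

k_n = μ_nC_ox · (W/L) = 1.3 mA/V².
In saturation I_D = ½ k_n (V_GS − V_TN)², so V_GS − V_TN = √(2 I_D / k_n) = √(2 × 0.197 / 1.3) = 0.551 V.
V_GS = 1 + 0.551 = 1.55 V.

V_GS = 1.55 V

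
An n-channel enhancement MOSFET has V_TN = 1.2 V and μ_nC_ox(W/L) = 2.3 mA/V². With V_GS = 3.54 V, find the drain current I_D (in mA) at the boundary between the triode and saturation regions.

At the boundary V_DS = V_ov = V_GS − V_TN = 3.54 − 1.2 = 2.34 V.
I_D = ½ k_n V_ov² = 0.5 × 2.3 × 2.34² = 6.3 mA.

I_D = 6.30 mA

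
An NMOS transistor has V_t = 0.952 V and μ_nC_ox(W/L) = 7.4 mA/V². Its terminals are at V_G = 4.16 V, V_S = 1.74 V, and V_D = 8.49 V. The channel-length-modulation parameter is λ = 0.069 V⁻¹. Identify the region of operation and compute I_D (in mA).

Saturation; I_D = 11.7 mA

V_GS = V_G − V_S = 4.16 − 1.74 = 2.42 V; V_DS = V_D − V_S = 8.49 − 1.74 = 6.75 V.
V_ov = V_GS − V_t = 2.42 − 0.952 = 1.47 V.
Since V_DS = 6.75 V ≥ V_ov = 1.47 V, the device is in saturation.
I_D = ½ k_n V_ov² (1 + λ V_DS) = 0.5 × 7.4 × 1.47² × (1 + 0.069 × 6.75) = 11.7 mA.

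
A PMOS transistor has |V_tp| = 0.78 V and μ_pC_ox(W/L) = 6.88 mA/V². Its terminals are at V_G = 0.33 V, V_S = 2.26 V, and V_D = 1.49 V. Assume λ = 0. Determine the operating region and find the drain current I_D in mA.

V_SG = V_S − V_G = 2.26 − 0.33 = 1.93 V; V_SD = V_S − V_D = 2.26 − 1.49 = 0.77 V.
V_ov = V_SG − |V_tp| = 1.93 − 0.78 = 1.15 V.
Since V_SD = 0.77 V < V_ov = 1.15 V, the device is in the triode region.
I_D = k_p [V_ov · V_SD − ½ V_SD²] = 6.88 × [1.15 × 0.77 − 0.5 × 0.77²] = 4.05 mA.

Triode; I_D = 4.05 mA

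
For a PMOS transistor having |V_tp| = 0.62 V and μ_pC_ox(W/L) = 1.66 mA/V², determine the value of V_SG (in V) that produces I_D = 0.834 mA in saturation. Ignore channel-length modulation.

V_SG = 1.62 V

In saturation I_D = ½ k_p (V_SG − |V_tp|)², so V_SG − |V_tp| = √(2 I_D / k_p) = √(2 × 0.834 / 1.66) = 1 V.
V_SG = 0.62 + 1 = 1.62 V.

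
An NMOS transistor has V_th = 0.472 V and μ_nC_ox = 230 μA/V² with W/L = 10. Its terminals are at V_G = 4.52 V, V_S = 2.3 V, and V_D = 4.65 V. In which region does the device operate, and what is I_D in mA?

Saturation; I_D = 3.51 mA

V_GS = V_G − V_S = 4.52 − 2.3 = 2.22 V; V_DS = V_D − V_S = 4.65 − 2.3 = 2.35 V.
k_n = μ_nC_ox · (W/L) = 2.3 mA/V².
V_ov = V_GS − V_th = 2.22 − 0.472 = 1.75 V.
Since V_DS = 2.35 V ≥ V_ov = 1.75 V, the device is in saturation.
I_D = ½ k_n V_ov² = 0.5 × 2.3 × 1.75² = 3.51 mA.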